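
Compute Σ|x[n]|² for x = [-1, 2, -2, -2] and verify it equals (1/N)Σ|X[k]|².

Time domain:
Σ|x[n]|² = |-1|² + |2|² + |-2|² + |-2|² = 13.0000

Frequency domain:
(1/4)Σ|X[k]|² = (1/4)(|-3|² + |1-4i|² + |-3|² + |1+4i|²) = (1/4)·52.0000 = 13.0000

Both sides agree, confirming Parseval's theorem.

Σ|x[n]|² = (1/N)Σ|X[k]|² = 13.0000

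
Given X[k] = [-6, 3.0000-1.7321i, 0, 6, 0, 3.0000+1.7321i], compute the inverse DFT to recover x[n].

x[n] = (1/6) Σ(k=0 to 5) X[k] · e^(2πikn/6)

Computing each x[n]:
x[0] = 1
x[1] = -1
x[2] = 0
x[3] = -3
x[4] = -1
x[5] = -2

x = [1, -1, 0, -3, -1, -2]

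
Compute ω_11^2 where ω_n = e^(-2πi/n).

ω_11^2 = e^(-2πi·2/11)
= cos(-2π·2/11) + i·sin(-2π·2/11)
= cos(-4π/11) + i·sin(-4π/11)

ω_11^2 = cos(-4π/11) + i·sin(-4π/11) = 0.4154-0.9096i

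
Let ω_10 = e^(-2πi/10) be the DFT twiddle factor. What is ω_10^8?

ω_10^8 = e^(-2πi·8/10)
= cos(-2π·8/10) + i·sin(-2π·8/10)
= cos(-16π/10) + i·sin(-16π/10)

ω_10^8 = cos(-16π/10) + i·sin(-16π/10) = 0.3090+0.9511i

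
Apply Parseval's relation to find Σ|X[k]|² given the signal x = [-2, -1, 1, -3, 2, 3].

Parseval: Σ|x[n]|² = (1/N)Σ|X[k]|², so Σ|X[k]|² = N·Σ|x[n]|² = 6·28.0000

Σ|X[k]|² = N·Σ|x[n]|² = 6·28.0000 = 168.0000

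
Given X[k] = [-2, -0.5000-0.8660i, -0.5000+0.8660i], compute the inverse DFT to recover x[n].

x[n] = (1/3) Σ(k=0 to 2) X[k] · e^(2πikn/3)

Computing each x[n]:
x[0] = -1
x[1] = 0
x[2] = -1

x = [-1, 0, -1]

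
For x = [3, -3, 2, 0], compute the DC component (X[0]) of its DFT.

X[0] = Σ(n=0 to 3) x[n] · ω_4^0 = Σ x[n]
= (3) + (-3) + (2) + (0)

X[0] = 2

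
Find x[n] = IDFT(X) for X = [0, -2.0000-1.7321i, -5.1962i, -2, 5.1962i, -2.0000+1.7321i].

x[n] = (1/6) Σ(k=0 to 5) X[k] · e^(2πikn/6)

Computing each x[n]:
x[0] = -1
x[1] = 2
x[2] = -1
x[3] = 1
x[4] = 1
x[5] = -2

x = [-1, 2, -1, 1, 1, -2]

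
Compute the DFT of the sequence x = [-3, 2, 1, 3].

X[k] = Σ(n=0 to 3) x[n] · ω_4^(nk)
where ω_4 = e^(-2πi/4)

Computing each X[k]:
X[0] = 3
X[1] = -4+1i
X[2] = -7
X[3] = -4-1i

X = [3, -4+1i, -7, -4-1i]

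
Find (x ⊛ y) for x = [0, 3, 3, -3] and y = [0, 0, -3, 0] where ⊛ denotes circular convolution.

(x ⊛ y)[n] = Σ(m=0 to 3) x[m] · y[(n-m) mod 4]

Computing each output sample:
(x ⊛ y)[0] = -9
(x ⊛ y)[1] = 9
(x ⊛ y)[2] = 0
(x ⊛ y)[3] = -9

x ⊛ y = [-9, 9, 0, -9]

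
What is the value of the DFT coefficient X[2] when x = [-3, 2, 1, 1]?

X[2] = Σ(n=0 to 3) x[n] · ω_4^(2n) where ω_4 = e^(-2πi/4)
= (-3)·ω_4^0 + (2)·ω_4^2 + (1)·ω_4^4 + (1)·ω_4^6

X[2] = -5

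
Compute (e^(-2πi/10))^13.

Since ω_10^10 = 1, powers reduce modulo 10.
13 mod 10 = 3
So ω_10^13 = ω_10^3 = e^(-2πi·3/10)

ω_10^13 = ω_10^3 = -0.3090-0.9511i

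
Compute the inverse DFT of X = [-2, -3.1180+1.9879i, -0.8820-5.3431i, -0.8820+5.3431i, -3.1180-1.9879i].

x[n] = (1/5) Σ(k=0 to 4) X[k] · e^(2πikn/5)

Computing each x[n]:
x[0] = -2
x[1] = 0
x[2] = -2
x[3] = 3
x[4] = -1

x = [-2, 0, -2, 3, -1]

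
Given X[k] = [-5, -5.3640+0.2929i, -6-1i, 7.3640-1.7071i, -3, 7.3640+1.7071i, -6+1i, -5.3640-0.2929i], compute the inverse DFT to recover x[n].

x[n] = (1/8) Σ(k=0 to 7) X[k] · e^(2πikn/8)

Computing each x[n]:
x[0] = -2
x[1] = -2
x[2] = 0
x[3] = 2
x[4] = -3
x[5] = 2
x[6] = 1
x[7] = -3

x = [-2, -2, 0, 2, -3, 2, 1, -3]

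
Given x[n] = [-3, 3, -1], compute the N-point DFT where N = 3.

X[k] = Σ(n=0 to 2) x[n] · ω_3^(nk)
where ω_3 = e^(-2πi/3)

Computing each X[k]:
X[0] = -1
X[1] = -4.0000-3.4641i
X[2] = -4.0000+3.4641i

X = [-1, -4.0000-3.4641i, -4.0000+3.4641i]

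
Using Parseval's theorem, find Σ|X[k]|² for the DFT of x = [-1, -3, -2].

Parseval: Σ|x[n]|² = (1/N)Σ|X[k]|², so Σ|X[k]|² = N·Σ|x[n]|² = 3·14.0000

Σ|X[k]|² = N·Σ|x[n]|² = 3·14.0000 = 42.0000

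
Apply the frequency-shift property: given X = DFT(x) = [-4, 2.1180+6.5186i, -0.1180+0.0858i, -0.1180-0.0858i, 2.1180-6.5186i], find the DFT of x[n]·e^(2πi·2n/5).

Modulation property: DFT(ω_5^(-2n)·x[n]) = X[(k-2) mod 5], so circularly shift X by 2 positions.

X[k-2] = [-0.1180-0.0858i, 2.1180-6.5186i, -4, 2.1180+6.5186i, -0.1180+0.0858i]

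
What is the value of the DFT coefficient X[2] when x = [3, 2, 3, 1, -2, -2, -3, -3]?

X[2] = Σ(n=0 to 7) x[n] · ω_8^(2n) where ω_8 = e^(-2πi/8)
= (3)·ω_8^0 + (2)·ω_8^2 + (3)·ω_8^4 + (1)·ω_8^6 + (-2)·ω_8^8 + (-2)·ω_8^10 + (-3)·ω_8^12 + (-3)·ω_8^14

X[2] = 1-2i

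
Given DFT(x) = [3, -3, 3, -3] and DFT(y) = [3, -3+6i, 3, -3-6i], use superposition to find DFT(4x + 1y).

By linearity: DFT(4x + 1y) = 4·DFT(x) + 1·DFT(y)
= 4·[3, -3, 3, -3] + 1·[3, -3+6i, 3, -3-6i]

Computing element-wise:
Z[0] = 4·(3) + 1·(3) = 15
Z[1] = 4·(-3) + 1·(-3+6i) = -15+6i
Z[2] = 4·(3) + 1·(3) = 15
Z[3] = 4·(-3) + 1·(-3-6i) = -15-6i

DFT(4x + 1y) = 4·X + 1·Y = [15, -15+6i, 15, -15-6i]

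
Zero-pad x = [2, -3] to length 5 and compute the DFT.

Original 2-point DFT: [-1, 5]
Zero-padded 5-point DFT provides frequency interpolation.

DFT_5([x, 0, ...]) = [-1, 1.0729+2.8532i, 4.4271+1.7634i, 4.4271-1.7634i, 1.0729-2.8532i]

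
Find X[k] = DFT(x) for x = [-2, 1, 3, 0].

X[k] = Σ(n=0 to 3) x[n] · ω_4^(nk)
where ω_4 = e^(-2πi/4)

Computing each X[k]:
X[0] = 2
X[1] = -5-1i
X[2] = 0
X[3] = -5+1i

X = [2, -5-1i, 0, -5+1i]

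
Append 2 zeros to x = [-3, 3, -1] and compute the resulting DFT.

Original 3-point DFT: [-1, -4.0000-3.4641i, -4.0000+3.4641i]
Zero-padded 5-point DFT provides frequency interpolation.

DFT_5([x, 0, ...]) = [-1, -1.2639-2.2654i, -5.7361-2.7144i, -5.7361+2.7144i, -1.2639+2.2654i]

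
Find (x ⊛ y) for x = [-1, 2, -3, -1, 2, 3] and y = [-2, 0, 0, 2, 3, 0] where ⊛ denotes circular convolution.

(x ⊛ y)[n] = Σ(m=0 to 5) x[m] · y[(n-m) mod 6]

Computing each output sample:
(x ⊛ y)[0] = -9
(x ⊛ y)[1] = -3
(x ⊛ y)[2] = 18
(x ⊛ y)[3] = 9
(x ⊛ y)[4] = -3
(x ⊛ y)[5] = -6

x ⊛ y = [-9, -3, 18, 9, -3, -6]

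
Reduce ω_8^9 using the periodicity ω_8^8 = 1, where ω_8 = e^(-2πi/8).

Since ω_8^8 = 1, powers reduce modulo 8.
9 mod 8 = 1
So ω_8^9 = ω_8^1 = e^(-2πi·1/8)

ω_8^9 = ω_8^1 = 0.7071-0.7071i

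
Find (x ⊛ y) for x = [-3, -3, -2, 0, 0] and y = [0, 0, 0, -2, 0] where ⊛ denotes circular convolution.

(x ⊛ y)[n] = Σ(m=0 to 4) x[m] · y[(n-m) mod 5]

Computing each output sample:
(x ⊛ y)[0] = 4
(x ⊛ y)[1] = 0
(x ⊛ y)[2] = 0
(x ⊛ y)[3] = 6
(x ⊛ y)[4] = 6

x ⊛ y = [4, 0, 0, 6, 6]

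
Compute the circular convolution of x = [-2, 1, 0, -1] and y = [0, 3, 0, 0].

(x ⊛ y)[n] = Σ(m=0 to 3) x[m] · y[(n-m) mod 4]

Computing each output sample:
(x ⊛ y)[0] = -3
(x ⊛ y)[1] = -6
(x ⊛ y)[2] = 3
(x ⊛ y)[3] = 0

x ⊛ y = [-3, -6, 3, 0]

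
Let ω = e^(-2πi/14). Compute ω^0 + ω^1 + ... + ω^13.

Sum of all nth roots of unity equals 0 for n > 1 (geometric series with r ≠ 1).

0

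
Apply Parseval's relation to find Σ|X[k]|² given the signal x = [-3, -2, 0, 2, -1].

Parseval: Σ|x[n]|² = (1/N)Σ|X[k]|², so Σ|X[k]|² = N·Σ|x[n]|² = 5·18.0000

Σ|X[k]|² = N·Σ|x[n]|² = 5·18.0000 = 90.0000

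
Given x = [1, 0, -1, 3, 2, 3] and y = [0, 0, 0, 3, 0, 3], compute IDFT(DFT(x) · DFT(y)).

(x ⊛ y)[n] = Σ(m=0 to 5) x[m] · y[(n-m) mod 6]

Computing each output sample:
(x ⊛ y)[0] = 9
(x ⊛ y)[1] = 3
(x ⊛ y)[2] = 18
(x ⊛ y)[3] = 9
(x ⊛ y)[4] = 9
(x ⊛ y)[5] = 0

x ⊛ y = [9, 3, 18, 9, 9, 0]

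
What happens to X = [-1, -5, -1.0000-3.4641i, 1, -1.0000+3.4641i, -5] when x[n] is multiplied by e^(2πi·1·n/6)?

Modulation property: DFT(ω_6^(-1n)·x[n]) = X[(k-1) mod 6], so circularly shift X by 1 positions.

X[k-1] = [-5, -1, -5, -1.0000-3.4641i, 1, -1.0000+3.4641i]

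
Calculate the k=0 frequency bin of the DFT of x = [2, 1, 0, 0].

X[0] = Σ(n=0 to 3) x[n] · ω_4^0 = Σ x[n]
= (2) + (1) + (0) + (0)

X[0] = 3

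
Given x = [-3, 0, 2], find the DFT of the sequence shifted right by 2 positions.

Time shift by 2: X_shifted[k] = ω_3^(2k) · X[k]
Shifted x = [0, 2, -3]

DFT(x[n-2]) = [-1, 0.5000-4.3301i, 0.5000+4.3301i]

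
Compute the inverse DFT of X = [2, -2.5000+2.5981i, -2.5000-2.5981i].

x[n] = (1/3) Σ(k=0 to 2) X[k] · e^(2πikn/3)

Computing each x[n]:
x[0] = -1
x[1] = 0
x[2] = 3

x = [-1, 0, 3]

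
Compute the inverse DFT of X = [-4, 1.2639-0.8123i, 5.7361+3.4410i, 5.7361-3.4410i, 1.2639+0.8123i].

x[n] = (1/5) Σ(k=0 to 4) X[k] · e^(2πikn/5)

Computing each x[n]:
x[0] = 2
x[1] = -3
x[2] = 1
x[3] = -2
x[4] = -2

x = [2, -3, 1, -2, -2]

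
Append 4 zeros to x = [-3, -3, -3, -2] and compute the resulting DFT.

Original 4-point DFT: [-11, 1i, -1, -1i]
Zero-padded 8-point DFT provides frequency interpolation.

DFT_8([x, 0, ...]) = [-11, -3.7071+6.5355i, 1i, -2.2929+0.5355i, -1, -2.2929-0.5355i, -1i, -3.7071-6.5355i]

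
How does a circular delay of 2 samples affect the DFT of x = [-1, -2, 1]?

Time shift by 2: X_shifted[k] = ω_3^(2k) · X[k]
Shifted x = [-2, 1, -1]

DFT(x[n-2]) = [-2, -2.0000-1.7321i, -2.0000+1.7321i]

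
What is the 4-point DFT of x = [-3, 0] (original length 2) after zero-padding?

Original 2-point DFT: [-3, -3]
Zero-padded 4-point DFT provides frequency interpolation.

DFT_4([x, 0, ...]) = [-3, -3, -3, -3]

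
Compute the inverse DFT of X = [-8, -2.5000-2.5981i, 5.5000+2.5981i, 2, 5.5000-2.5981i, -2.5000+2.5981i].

x[n] = (1/6) Σ(k=0 to 5) X[k] · e^(2πikn/6)

Computing each x[n]:
x[0] = 0
x[1] = -3
x[2] = 0
x[3] = 1
x[4] = -3
x[5] = -3

x = [0, -3, 0, 1, -3, -3]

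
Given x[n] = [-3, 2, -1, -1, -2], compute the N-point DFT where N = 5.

X[k] = Σ(n=0 to 4) x[n] · ω_5^(nk)
where ω_5 = e^(-2πi/5)

Computing each X[k]:
X[0] = -5
X[1] = -1.3820-3.8042i
X[2] = -3.6180-2.3511i
X[3] = -3.6180+2.3511i
X[4] = -1.3820+3.8042i

X = [-5, -1.3820-3.8042i, -3.6180-2.3511i, -3.6180+2.3511i, -1.3820+3.8042i]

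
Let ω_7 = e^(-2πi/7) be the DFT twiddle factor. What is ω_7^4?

ω_7^4 = e^(-2πi·4/7)
= cos(-2π·4/7) + i·sin(-2π·4/7)
= cos(-8π/7) + i·sin(-8π/7)

ω_7^4 = cos(-8π/7) + i·sin(-8π/7) = -0.9010+0.4339i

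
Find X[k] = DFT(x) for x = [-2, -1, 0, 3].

X[k] = Σ(n=0 to 3) x[n] · ω_4^(nk)
where ω_4 = e^(-2πi/4)

Computing each X[k]:
X[0] = 0
X[1] = -2+4i
X[2] = -4
X[3] = -2-4i

X = [0, -2+4i, -4, -2-4i]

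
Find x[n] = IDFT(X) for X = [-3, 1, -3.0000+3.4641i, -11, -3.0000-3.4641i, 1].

x[n] = (1/6) Σ(k=0 to 5) X[k] · e^(2πikn/6)

Computing each x[n]:
x[0] = -3
x[1] = 1
x[2] = -1
x[3] = 0
x[4] = -3
x[5] = 3

x = [-3, 1, -1, 0, -3, 3]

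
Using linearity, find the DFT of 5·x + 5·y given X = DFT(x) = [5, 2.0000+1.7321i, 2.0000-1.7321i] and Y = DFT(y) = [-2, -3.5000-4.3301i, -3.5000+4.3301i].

By linearity: DFT(5x + 5y) = 5·DFT(x) + 5·DFT(y)
= 5·[5, 2.0000+1.7321i, 2.0000-1.7321i] + 5·[-2, -3.5000-4.3301i, -3.5000+4.3301i]

Computing element-wise:
Z[0] = 5·(5) + 5·(-2) = 15
Z[1] = 5·(2.0000+1.7321i) + 5·(-3.5000-4.3301i) = -7.5000-12.9900i
Z[2] = 5·(2.0000-1.7321i) + 5·(-3.5000+4.3301i) = -7.5000+12.9900i

DFT(5x + 5y) = 5·X + 5·Y = [15, -7.5000-12.9900i, -7.5000+12.9900i]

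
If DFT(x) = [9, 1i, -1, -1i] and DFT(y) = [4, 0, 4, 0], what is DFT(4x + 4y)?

By linearity: DFT(4x + 4y) = 4·DFT(x) + 4·DFT(y)
= 4·[9, 1i, -1, -1i] + 4·[4, 0, 4, 0]

Computing element-wise:
Z[0] = 4·(9) + 4·(4) = 52
Z[1] = 4·(1i) + 4·(0) = 4i
Z[2] = 4·(-1) + 4·(4) = 12
Z[3] = 4·(-1i) + 4·(0) = -4i

DFT(4x + 4y) = 4·X + 4·Y = [52, 4i, 12, -4i]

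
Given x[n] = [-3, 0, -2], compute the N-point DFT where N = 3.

X[k] = Σ(n=0 to 2) x[n] · ω_3^(nk)
where ω_3 = e^(-2πi/3)

Computing each X[k]:
X[0] = -5
X[1] = -2.0000-1.7321i
X[2] = -2.0000+1.7321i

X = [-5, -2.0000-1.7321i, -2.0000+1.7321i]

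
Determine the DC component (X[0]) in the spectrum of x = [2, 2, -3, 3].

X[0] = Σ(n=0 to 3) x[n] · ω_4^0 = Σ x[n]
= (2) + (2) + (-3) + (3)

X[0] = 4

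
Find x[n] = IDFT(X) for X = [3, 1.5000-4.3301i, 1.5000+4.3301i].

x[n] = (1/3) Σ(k=0 to 2) X[k] · e^(2πikn/3)

Computing each x[n]:
x[0] = 2
x[1] = 3
x[2] = -2

x = [2, 3, -2]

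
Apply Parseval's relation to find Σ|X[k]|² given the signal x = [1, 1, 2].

Parseval: Σ|x[n]|² = (1/N)Σ|X[k]|², so Σ|X[k]|² = N·Σ|x[n]|² = 3·6.0000

Σ|X[k]|² = N·Σ|x[n]|² = 3·6.0000 = 18.0000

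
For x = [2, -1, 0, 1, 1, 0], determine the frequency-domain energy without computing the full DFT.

Parseval: Σ|x[n]|² = (1/N)Σ|X[k]|², so Σ|X[k]|² = N·Σ|x[n]|² = 6·7.0000

Σ|X[k]|² = N·Σ|x[n]|² = 6·7.0000 = 42.0000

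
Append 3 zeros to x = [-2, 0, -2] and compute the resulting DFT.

Original 3-point DFT: [-4, -1.0000-1.7321i, -1.0000+1.7321i]
Zero-padded 6-point DFT provides frequency interpolation.

DFT_6([x, 0, ...]) = [-4, -1.0000+1.7321i, -1.0000-1.7321i, -4, -1.0000+1.7321i, -1.0000-1.7321i]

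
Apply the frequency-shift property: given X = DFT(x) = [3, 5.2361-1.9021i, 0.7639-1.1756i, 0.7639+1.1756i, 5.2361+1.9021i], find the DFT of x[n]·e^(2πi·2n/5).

Modulation property: DFT(ω_5^(-2n)·x[n]) = X[(k-2) mod 5], so circularly shift X by 2 positions.

X[k-2] = [0.7639+1.1756i, 5.2361+1.9021i, 3, 5.2361-1.9021i, 0.7639-1.1756i]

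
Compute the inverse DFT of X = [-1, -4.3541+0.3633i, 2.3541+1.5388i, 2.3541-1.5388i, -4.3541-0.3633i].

x[n] = (1/5) Σ(k=0 to 4) X[k] · e^(2πikn/5)

Computing each x[n]:
x[0] = -1
x[1] = -2
x[2] = 2
x[3] = 1
x[4] = -1

x = [-1, -2, 2, 1, -1]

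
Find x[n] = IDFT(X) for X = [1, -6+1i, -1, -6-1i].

x[n] = (1/4) Σ(k=0 to 3) X[k] · e^(2πikn/4)

Computing each x[n]:
x[0] = -3
x[1] = 0
x[2] = 3
x[3] = 1

x = [-3, 0, 3, 1]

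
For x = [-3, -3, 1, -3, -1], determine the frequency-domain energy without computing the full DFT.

Parseval: Σ|x[n]|² = (1/N)Σ|X[k]|², so Σ|X[k]|² = N·Σ|x[n]|² = 5·29.0000

Σ|X[k]|² = N·Σ|x[n]|² = 5·29.0000 = 145.0000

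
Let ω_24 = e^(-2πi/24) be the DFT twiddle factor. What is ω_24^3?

ω_24^3 = e^(-2πi·3/24)
= cos(-2π·3/24) + i·sin(-2π·3/24)
= cos(-6π/24) + i·sin(-6π/24)

ω_24^3 = cos(-6π/24) + i·sin(-6π/24) = 0.7071-0.7071i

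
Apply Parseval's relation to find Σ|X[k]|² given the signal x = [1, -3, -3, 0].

Parseval: Σ|x[n]|² = (1/N)Σ|X[k]|², so Σ|X[k]|² = N·Σ|x[n]|² = 4·19.0000

Σ|X[k]|² = N·Σ|x[n]|² = 4·19.0000 = 76.0000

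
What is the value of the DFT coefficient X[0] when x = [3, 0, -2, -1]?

X[0] = Σ(n=0 to 3) x[n] · ω_4^0 = Σ x[n]
= (3) + (0) + (-2) + (-1)

X[0] = 0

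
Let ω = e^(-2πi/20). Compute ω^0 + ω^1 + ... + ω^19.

Sum of all nth roots of unity equals 0 for n > 1 (geometric series with r ≠ 1).

0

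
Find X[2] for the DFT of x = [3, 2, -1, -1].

X[2] = Σ(n=0 to 3) x[n] · ω_4^(2n) where ω_4 = e^(-2πi/4)
= (3)·ω_4^0 + (2)·ω_4^2 + (-1)·ω_4^4 + (-1)·ω_4^6

X[2] = 1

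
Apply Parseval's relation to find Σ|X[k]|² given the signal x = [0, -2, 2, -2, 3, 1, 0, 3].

Parseval: Σ|x[n]|² = (1/N)Σ|X[k]|², so Σ|X[k]|² = N·Σ|x[n]|² = 8·31.0000

Σ|X[k]|² = N·Σ|x[n]|² = 8·31.0000 = 248.0000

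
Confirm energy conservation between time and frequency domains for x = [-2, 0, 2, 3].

Time domain:
Σ|x[n]|² = |-2|² + |0|² + |2|² + |3|² = 17.0000

Frequency domain:
(1/4)Σ|X[k]|² = (1/4)(|3|² + |-4+3i|² + |-3|² + |-4-3i|²) = (1/4)·68.0000 = 17.0000

Both sides agree, confirming Parseval's theorem.

Σ|x[n]|² = (1/N)Σ|X[k]|² = 17.0000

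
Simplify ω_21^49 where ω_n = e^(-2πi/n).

Since ω_21^21 = 1, powers reduce modulo 21.
49 mod 21 = 7
So ω_21^49 = ω_21^7 = e^(-2πi·7/21)

ω_21^49 = ω_21^7 = -0.5000-0.8660i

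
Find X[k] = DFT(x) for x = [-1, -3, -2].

X[k] = Σ(n=0 to 2) x[n] · ω_3^(nk)
where ω_3 = e^(-2πi/3)

Computing each X[k]:
X[0] = -6
X[1] = 1.5000+0.8660i
X[2] = 1.5000-0.8660i

X = [-6, 1.5000+0.8660i, 1.5000-0.8660i]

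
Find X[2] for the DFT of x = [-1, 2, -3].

X[2] = Σ(n=0 to 2) x[n] · ω_3^(2n) where ω_3 = e^(-2πi/3)
= (-1)·ω_3^0 + (2)·ω_3^2 + (-3)·ω_3^4

X[2] = -0.5000+4.3301i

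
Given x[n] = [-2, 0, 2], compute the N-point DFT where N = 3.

X[k] = Σ(n=0 to 2) x[n] · ω_3^(nk)
where ω_3 = e^(-2πi/3)

Computing each X[k]:
X[0] = 0
X[1] = -3.0000+1.7321i
X[2] = -3.0000-1.7321i

X = [0, -3.0000+1.7321i, -3.0000-1.7321i]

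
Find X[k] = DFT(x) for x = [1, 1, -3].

X[k] = Σ(n=0 to 2) x[n] · ω_3^(nk)
where ω_3 = e^(-2πi/3)

Computing each X[k]:
X[0] = -1
X[1] = 2.0000-3.4641i
X[2] = 2.0000+3.4641i

X = [-1, 2.0000-3.4641i, 2.0000+3.4641i]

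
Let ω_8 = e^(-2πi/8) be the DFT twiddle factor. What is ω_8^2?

ω_8^2 = e^(-2πi·2/8)
= cos(-2π·2/8) + i·sin(-2π·2/8)
= cos(-4π/8) + i·sin(-4π/8)

ω_8^2 = cos(-4π/8) + i·sin(-4π/8) = -1i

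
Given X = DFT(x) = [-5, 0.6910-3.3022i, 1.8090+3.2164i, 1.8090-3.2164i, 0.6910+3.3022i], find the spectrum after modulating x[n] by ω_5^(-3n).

Modulation property: DFT(ω_5^(-3n)·x[n]) = X[(k-3) mod 5], so circularly shift X by 3 positions.

X[k-3] = [1.8090+3.2164i, 1.8090-3.2164i, 0.6910+3.3022i, -5, 0.6910-3.3022i]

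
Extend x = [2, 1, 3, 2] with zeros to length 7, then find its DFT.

Original 4-point DFT: [8, -1+1i, 2, -1-1i]
Zero-padded 7-point DFT provides frequency interpolation.

DFT_7([x, 0, ...]) = [8, 0.1540-4.5744i, 0.3216+1.8904i, 2.5245-0.0382i, 2.5245+0.0382i, 0.3216-1.8904i, 0.1540+4.5744i]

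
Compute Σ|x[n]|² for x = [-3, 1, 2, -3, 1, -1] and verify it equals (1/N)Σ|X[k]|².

Time domain:
Σ|x[n]|² = |-3|² + |1|² + |2|² + |-3|² + |1|² + |-1|² = 25.0000

Frequency domain:
(1/6)Σ|X[k]|² = (1/6)(|-3|² + |-1.5000-2.5981i|² + |-7.5000-0.8660i|² + |3|² + |-7.5000+0.8660i|² + |-1.5000+2.5981i|²) = (1/6)·150.0000 = 25.0000

Both sides agree, confirming Parseval's theorem.

Σ|x[n]|² = (1/N)Σ|X[k]|² = 25.0000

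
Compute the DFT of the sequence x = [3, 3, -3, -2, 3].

X[k] = Σ(n=0 to 4) x[n] · ω_5^(nk)
where ω_5 = e^(-2πi/5)

Computing each X[k]:
X[0] = 4
X[1] = 8.8992+0.5878i
X[2] = -3.3992-0.9511i
X[3] = -3.3992+0.9511i
X[4] = 8.8992-0.5878i

X = [4, 8.8992+0.5878i, -3.3992-0.9511i, -3.3992+0.9511i, 8.8992-0.5878i]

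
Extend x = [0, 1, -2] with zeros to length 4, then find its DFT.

Original 3-point DFT: [-1, 0.5000-2.5981i, 0.5000+2.5981i]
Zero-padded 4-point DFT provides frequency interpolation.

DFT_4([x, 0, ...]) = [-1, 2-1i, -3, 2+1i]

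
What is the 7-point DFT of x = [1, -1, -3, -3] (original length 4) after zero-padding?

Original 4-point DFT: [-6, 4-2i, 2, 4+2i]
Zero-padded 7-point DFT provides frequency interpolation.

DFT_7([x, 0, ...]) = [-6, 3.7470+5.0083i, 2.0550-2.6722i, 0.6981+1.0132i, 0.6981-1.0132i, 2.0550+2.6722i, 3.7470-5.0083i]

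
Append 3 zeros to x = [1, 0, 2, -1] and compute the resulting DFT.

Original 4-point DFT: [2, -1-1i, 4, -1+1i]
Zero-padded 7-point DFT provides frequency interpolation.

DFT_7([x, 0, ...]) = [2, 1.4559-1.5160i, -1.4254+0.0859i, 2.4695+2.5386i, 2.4695-2.5386i, -1.4254-0.0859i, 1.4559+1.5160i]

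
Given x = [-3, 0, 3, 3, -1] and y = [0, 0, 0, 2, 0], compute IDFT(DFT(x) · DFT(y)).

(x ⊛ y)[n] = Σ(m=0 to 4) x[m] · y[(n-m) mod 5]

Computing each output sample:
(x ⊛ y)[0] = 6
(x ⊛ y)[1] = 6
(x ⊛ y)[2] = -2
(x ⊛ y)[3] = -6
(x ⊛ y)[4] = 0

x ⊛ y = [6, 6, -2, -6, 0]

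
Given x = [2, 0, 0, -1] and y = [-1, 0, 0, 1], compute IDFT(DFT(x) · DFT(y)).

(x ⊛ y)[n] = Σ(m=0 to 3) x[m] · y[(n-m) mod 4]

Computing each output sample:
(x ⊛ y)[0] = -2
(x ⊛ y)[1] = 0
(x ⊛ y)[2] = -1
(x ⊛ y)[3] = 3

x ⊛ y = [-2, 0, -1, 3]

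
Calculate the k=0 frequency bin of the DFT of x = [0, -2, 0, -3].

X[0] = Σ(n=0 to 3) x[n] · ω_4^0 = Σ x[n]
= (0) + (-2) + (0) + (-3)

X[0] = -5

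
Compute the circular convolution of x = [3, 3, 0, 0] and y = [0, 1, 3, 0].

(x ⊛ y)[n] = Σ(m=0 to 3) x[m] · y[(n-m) mod 4]

Computing each output sample:
(x ⊛ y)[0] = 0
(x ⊛ y)[1] = 3
(x ⊛ y)[2] = 12
(x ⊛ y)[3] = 9

x ⊛ y = [0, 3, 12, 9]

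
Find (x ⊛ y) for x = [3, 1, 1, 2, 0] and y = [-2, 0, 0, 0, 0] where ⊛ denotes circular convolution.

(x ⊛ y)[n] = Σ(m=0 to 4) x[m] · y[(n-m) mod 5]

Computing each output sample:
(x ⊛ y)[0] = -6
(x ⊛ y)[1] = -2
(x ⊛ y)[2] = -2
(x ⊛ y)[3] = -4
(x ⊛ y)[4] = 0

x ⊛ y = [-6, -2, -2, -4, 0]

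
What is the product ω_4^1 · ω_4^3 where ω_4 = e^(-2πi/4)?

The primitive 4th roots of unity are ω_4^k for k coprime to 4: k ∈ {1, 3}
Their product equals the constant term of the cyclotomic polynomial Φ_4(x) up to sign.
For n ≥ 3, the product of all primitive nth roots of unity is 1. (For n=1 it is 1; for n=2 it is -1.)

1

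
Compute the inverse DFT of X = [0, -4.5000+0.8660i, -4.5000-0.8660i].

x[n] = (1/3) Σ(k=0 to 2) X[k] · e^(2πikn/3)

Computing each x[n]:
x[0] = -3
x[1] = 1
x[2] = 2

x = [-3, 1, 2]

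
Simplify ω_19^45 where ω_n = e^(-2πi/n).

Since ω_19^19 = 1, powers reduce modulo 19.
45 mod 19 = 7
So ω_19^45 = ω_19^7 = e^(-2πi·7/19)

ω_19^45 = ω_19^7 = -0.6773-0.7357i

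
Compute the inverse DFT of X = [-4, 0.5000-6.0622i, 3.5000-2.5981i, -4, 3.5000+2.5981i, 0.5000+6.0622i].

x[n] = (1/6) Σ(k=0 to 5) X[k] · e^(2πikn/6)

Computing each x[n]:
x[0] = 0
x[1] = 2
x[2] = -1
x[3] = 1
x[4] = -3
x[5] = -3

x = [0, 2, -1, 1, -3, -3]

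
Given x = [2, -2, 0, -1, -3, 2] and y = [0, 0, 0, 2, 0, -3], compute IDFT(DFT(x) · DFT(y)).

(x ⊛ y)[n] = Σ(m=0 to 5) x[m] · y[(n-m) mod 6]

Computing each output sample:
(x ⊛ y)[0] = 4
(x ⊛ y)[1] = -6
(x ⊛ y)[2] = 7
(x ⊛ y)[3] = 13
(x ⊛ y)[4] = -10
(x ⊛ y)[5] = -6

x ⊛ y = [4, -6, 7, 13, -10, -6]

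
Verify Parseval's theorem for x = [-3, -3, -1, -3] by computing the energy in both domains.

Time domain:
Σ|x[n]|² = |-3|² + |-3|² + |-1|² + |-3|² = 28.0000

Frequency domain:
(1/4)Σ|X[k]|² = (1/4)(|-10|² + |-2|² + |2|² + |-2|²) = (1/4)·112.0000 = 28.0000

Both sides agree, confirming Parseval's theorem.

Σ|x[n]|² = (1/N)Σ|X[k]|² = 28.0000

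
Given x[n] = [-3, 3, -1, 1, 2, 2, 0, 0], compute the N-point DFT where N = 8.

X[k] = Σ(n=0 to 7) x[n] · ω_8^(nk)
where ω_8 = e^(-2πi/8)

Computing each X[k]:
X[0] = 4
X[1] = -5.0000-0.4142i
X[2] = -4i
X[3] = -5.0000-2.4142i
X[4] = -8
X[5] = -5.0000+2.4142i
X[6] = 4i
X[7] = -5.0000+0.4142i

X = [4, -5.0000-0.4142i, -4i, -5.0000-2.4142i, -8, -5.0000+2.4142i, 4i, -5.0000+0.4142i]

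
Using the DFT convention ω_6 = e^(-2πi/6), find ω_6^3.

ω_6^3 = e^(-2πi·3/6)
= cos(-2π·3/6) + i·sin(-2π·3/6)
= cos(-6π/6) + i·sin(-6π/6)

ω_6^3 = cos(-6π/6) + i·sin(-6π/6) = -1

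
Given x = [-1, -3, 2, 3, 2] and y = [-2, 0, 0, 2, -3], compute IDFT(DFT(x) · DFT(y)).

(x ⊛ y)[n] = Σ(m=0 to 4) x[m] · y[(n-m) mod 5]

Computing each output sample:
(x ⊛ y)[0] = 15
(x ⊛ y)[1] = 6
(x ⊛ y)[2] = -9
(x ⊛ y)[3] = -14
(x ⊛ y)[4] = -7

x ⊛ y = [15, 6, -9, -14, -7]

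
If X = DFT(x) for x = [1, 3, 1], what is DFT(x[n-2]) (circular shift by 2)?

Time shift by 2: X_shifted[k] = ω_3^(2k) · X[k]
Shifted x = [3, 1, 1]

DFT(x[n-2]) = [5, 2, 2]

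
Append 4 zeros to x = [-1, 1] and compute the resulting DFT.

Original 2-point DFT: [0, -2]
Zero-padded 6-point DFT provides frequency interpolation.

DFT_6([x, 0, ...]) = [0, -0.5000-0.8660i, -1.5000-0.8660i, -2, -1.5000+0.8660i, -0.5000+0.8660i]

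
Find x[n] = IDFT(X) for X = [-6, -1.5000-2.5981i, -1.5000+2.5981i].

x[n] = (1/3) Σ(k=0 to 2) X[k] · e^(2πikn/3)

Computing each x[n]:
x[0] = -3
x[1] = 0
x[2] = -3

x = [-3, 0, -3]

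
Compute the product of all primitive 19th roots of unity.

The primitive 19th roots of unity are ω_19^k for k coprime to 19: k ∈ {1, 2, 3, 4, 5, 6, 7, 8, 9, 10, 11, 12, 13, 14, 15, 16, 17, 18}
Their product equals the constant term of the cyclotomic polynomial Φ_19(x) up to sign.
For n ≥ 3, the product of all primitive nth roots of unity is 1. (For n=1 it is 1; for n=2 it is -1.)

1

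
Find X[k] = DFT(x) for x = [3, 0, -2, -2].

X[k] = Σ(n=0 to 3) x[n] · ω_4^(nk)
where ω_4 = e^(-2πi/4)

Computing each X[k]:
X[0] = -1
X[1] = 5-2i
X[2] = 3
X[3] = 5+2i

X = [-1, 5-2i, 3, 5+2i]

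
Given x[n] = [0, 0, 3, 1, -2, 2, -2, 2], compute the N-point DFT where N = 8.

X[k] = Σ(n=0 to 7) x[n] · ω_8^(nk)
where ω_8 = e^(-2πi/8)

Computing each X[k]:
X[0] = 4
X[1] = 1.2929-2.8787i
X[2] = -3+1i
X[3] = 2.7071+7.1213i
X[4] = -6
X[5] = 2.7071-7.1213i
X[6] = -3-1i
X[7] = 1.2929+2.8787i

X = [4, 1.2929-2.8787i, -3+1i, 2.7071+7.1213i, -6, 2.7071-7.1213i, -3-1i, 1.2929+2.8787i]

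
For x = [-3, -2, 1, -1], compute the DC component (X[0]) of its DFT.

X[0] = Σ(n=0 to 3) x[n] · ω_4^0 = Σ x[n]
= (-3) + (-2) + (1) + (-1)

X[0] = -5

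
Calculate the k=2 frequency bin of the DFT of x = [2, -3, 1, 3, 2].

X[2] = Σ(n=0 to 4) x[n] · ω_5^(2n) where ω_5 = e^(-2πi/5)
= (2)·ω_5^0 + (-3)·ω_5^2 + (1)·ω_5^4 + (3)·ω_5^6 + (2)·ω_5^8

X[2] = 4.0451+1.0368i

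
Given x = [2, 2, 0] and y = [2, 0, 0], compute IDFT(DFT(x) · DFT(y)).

(x ⊛ y)[n] = Σ(m=0 to 2) x[m] · y[(n-m) mod 3]

Computing each output sample:
(x ⊛ y)[0] = 4
(x ⊛ y)[1] = 4
(x ⊛ y)[2] = 0

x ⊛ y = [4, 4, 0]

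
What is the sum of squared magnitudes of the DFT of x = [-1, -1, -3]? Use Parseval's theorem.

Parseval: Σ|x[n]|² = (1/N)Σ|X[k]|², so Σ|X[k]|² = N·Σ|x[n]|² = 3·11.0000

Σ|X[k]|² = N·Σ|x[n]|² = 3·11.0000 = 33.0000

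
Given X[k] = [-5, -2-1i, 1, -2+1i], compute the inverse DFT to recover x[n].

x[n] = (1/4) Σ(k=0 to 3) X[k] · e^(2πikn/4)

Computing each x[n]:
x[0] = -2
x[1] = -1
x[2] = 0
x[3] = -2

x = [-2, -1, 0, -2]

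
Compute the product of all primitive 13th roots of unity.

The primitive 13th roots of unity are ω_13^k for k coprime to 13: k ∈ {1, 2, 3, 4, 5, 6, 7, 8, 9, 10, 11, 12}
Their product equals the constant term of the cyclotomic polynomial Φ_13(x) up to sign.
For n ≥ 3, the product of all primitive nth roots of unity is 1. (For n=1 it is 1; for n=2 it is -1.)

1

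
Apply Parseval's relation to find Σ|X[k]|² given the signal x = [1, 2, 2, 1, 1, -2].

Parseval: Σ|x[n]|² = (1/N)Σ|X[k]|², so Σ|X[k]|² = N·Σ|x[n]|² = 6·15.0000

Σ|X[k]|² = N·Σ|x[n]|² = 6·15.0000 = 90.0000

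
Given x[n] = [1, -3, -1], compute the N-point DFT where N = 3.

X[k] = Σ(n=0 to 2) x[n] · ω_3^(nk)
where ω_3 = e^(-2πi/3)

Computing each X[k]:
X[0] = -3
X[1] = 3.0000+1.7321i
X[2] = 3.0000-1.7321i

X = [-3, 3.0000+1.7321i, 3.0000-1.7321i]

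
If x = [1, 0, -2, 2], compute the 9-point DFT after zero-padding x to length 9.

Original 4-point DFT: [1, 3+2i, -3, 3-2i]
Zero-padded 9-point DFT provides frequency interpolation.

DFT_9([x, 0, ...]) = [1, -0.3473+0.2376i, 1.8794+2.4161i, 4.0000-1.7321i, -1.5321-3.0176i, -1.5321+3.0176i, 4.0000+1.7321i, 1.8794-2.4161i, -0.3473-0.2376i]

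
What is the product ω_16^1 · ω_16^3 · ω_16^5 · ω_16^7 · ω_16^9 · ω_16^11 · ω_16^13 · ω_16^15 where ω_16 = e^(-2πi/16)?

The primitive 16th roots of unity are ω_16^k for k coprime to 16: k ∈ {1, 3, 5, 7, 9, 11, 13, 15}
Their product equals the constant term of the cyclotomic polynomial Φ_16(x) up to sign.
For n ≥ 3, the product of all primitive nth roots of unity is 1. (For n=1 it is 1; for n=2 it is -1.)

1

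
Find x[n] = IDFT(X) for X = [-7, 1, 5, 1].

x[n] = (1/4) Σ(k=0 to 3) X[k] · e^(2πikn/4)

Computing each x[n]:
x[0] = 0
x[1] = -3
x[2] = -1
x[3] = -3

x = [0, -3, -1, -3]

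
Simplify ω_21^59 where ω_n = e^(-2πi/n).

Since ω_21^21 = 1, powers reduce modulo 21.
59 mod 21 = 17
So ω_21^59 = ω_21^17 = e^(-2πi·17/21)

ω_21^59 = ω_21^17 = 0.3653+0.9309i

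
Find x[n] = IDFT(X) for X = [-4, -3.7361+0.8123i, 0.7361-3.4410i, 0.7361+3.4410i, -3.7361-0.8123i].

x[n] = (1/5) Σ(k=0 to 4) X[k] · e^(2πikn/5)

Computing each x[n]:
x[0] = -2
x[1] = -1
x[2] = -1
x[3] = 2
x[4] = -2

x = [-2, -1, -1, 2, -2]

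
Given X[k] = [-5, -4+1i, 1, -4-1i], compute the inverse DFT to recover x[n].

x[n] = (1/4) Σ(k=0 to 3) X[k] · e^(2πikn/4)

Computing each x[n]:
x[0] = -3
x[1] = -2
x[2] = 1
x[3] = -1

x = [-3, -2, 1, -1]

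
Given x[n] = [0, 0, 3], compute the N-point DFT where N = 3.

X[k] = Σ(n=0 to 2) x[n] · ω_3^(nk)
where ω_3 = e^(-2πi/3)

Computing each X[k]:
X[0] = 3
X[1] = -1.5000+2.5981i
X[2] = -1.5000-2.5981i

X = [3, -1.5000+2.5981i, -1.5000-2.5981i]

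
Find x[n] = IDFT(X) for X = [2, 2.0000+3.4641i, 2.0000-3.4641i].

x[n] = (1/3) Σ(k=0 to 2) X[k] · e^(2πikn/3)

Computing each x[n]:
x[0] = 2
x[1] = -2
x[2] = 2

x = [2, -2, 2]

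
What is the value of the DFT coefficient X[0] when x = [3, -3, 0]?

X[0] = Σ(n=0 to 2) x[n] · ω_3^0 = Σ x[n]
= (3) + (-3) + (0)

X[0] = 0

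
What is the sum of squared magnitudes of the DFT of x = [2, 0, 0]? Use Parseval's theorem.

Parseval: Σ|x[n]|² = (1/N)Σ|X[k]|², so Σ|X[k]|² = N·Σ|x[n]|² = 3·4.0000

Σ|X[k]|² = N·Σ|x[n]|² = 3·4.0000 = 12.0000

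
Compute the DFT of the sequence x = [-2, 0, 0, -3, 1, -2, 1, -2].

X[k] = Σ(n=0 to 7) x[n] · ω_8^(nk)
where ω_8 = e^(-2πi/8)

Computing each X[k]:
X[0] = -7
X[1] = -0.8787+0.2929i
X[2] = -2-3i
X[3] = -5.1213-1.7071i
X[4] = 7
X[5] = -5.1213+1.7071i
X[6] = -2+3i
X[7] = -0.8787-0.2929i

X = [-7, -0.8787+0.2929i, -2-3i, -5.1213-1.7071i, 7, -5.1213+1.7071i, -2+3i, -0.8787-0.2929i]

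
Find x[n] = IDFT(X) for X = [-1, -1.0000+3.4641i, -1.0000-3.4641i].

x[n] = (1/3) Σ(k=0 to 2) X[k] · e^(2πikn/3)

Computing each x[n]:
x[0] = -1
x[1] = -2
x[2] = 2

x = [-1, -2, 2]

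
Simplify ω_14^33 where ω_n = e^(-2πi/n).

Since ω_14^14 = 1, powers reduce modulo 14.
33 mod 14 = 5
So ω_14^33 = ω_14^5 = e^(-2πi·5/14)

ω_14^33 = ω_14^5 = -0.6235-0.7818i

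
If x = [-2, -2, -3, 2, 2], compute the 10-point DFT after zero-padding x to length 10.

Original 5-point DFT: [-3, -1.1910+6.7432i, -2.3090-2.4041i, -2.3090+2.4041i, -1.1910-6.7432i]
Zero-padded 10-point DFT provides frequency interpolation.

DFT_10([x, 0, ...]) = [-3, -6.7812+0.9511i, -1.1910+6.7432i, 3.2812-0.5878i, -2.3090-2.4041i, -3, -2.3090+2.4041i, 3.2812+0.5878i, -1.1910-6.7432i, -6.7812-0.9511i]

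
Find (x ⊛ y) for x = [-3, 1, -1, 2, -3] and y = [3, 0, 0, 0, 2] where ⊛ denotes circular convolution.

(x ⊛ y)[n] = Σ(m=0 to 4) x[m] · y[(n-m) mod 5]

Computing each output sample:
(x ⊛ y)[0] = -7
(x ⊛ y)[1] = 1
(x ⊛ y)[2] = 1
(x ⊛ y)[3] = 0
(x ⊛ y)[4] = -15

x ⊛ y = [-7, 1, 1, 0, -15]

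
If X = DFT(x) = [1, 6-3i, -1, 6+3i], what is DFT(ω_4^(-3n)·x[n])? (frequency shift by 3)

Modulation property: DFT(ω_4^(-3n)·x[n]) = X[(k-3) mod 4], so circularly shift X by 3 positions.

X[k-3] = [6-3i, -1, 6+3i, 1]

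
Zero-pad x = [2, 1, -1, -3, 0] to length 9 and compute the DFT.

Original 5-point DFT: [-1, 5.5451-2.1266i, -0.0451+1.3143i, -0.0451-1.3143i, 5.5451+2.1266i]
Zero-padded 9-point DFT provides frequency interpolation.

DFT_9([x, 0, ...]) = [-1, 4.0924+2.9401i, 4.6133-3.2409i, -1.0000-1.7321i, 1.7943+1.6133i, 1.7943-1.6133i, -1.0000+1.7321i, 4.6133+3.2409i, 4.0924-2.9401i]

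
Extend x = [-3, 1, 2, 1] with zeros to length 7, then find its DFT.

Original 4-point DFT: [1, -5, -3, -5]
Zero-padded 7-point DFT provides frequency interpolation.

DFT_7([x, 0, ...]) = [1, -3.7225-3.1656i, -4.4010+0.6747i, -2.8765+0.1549i, -2.8765-0.1549i, -4.4010-0.6747i, -3.7225+3.1656i]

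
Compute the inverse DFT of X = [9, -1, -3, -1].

x[n] = (1/4) Σ(k=0 to 3) X[k] · e^(2πikn/4)

Computing each x[n]:
x[0] = 1
x[1] = 3
x[2] = 2
x[3] = 3

x = [1, 3, 2, 3]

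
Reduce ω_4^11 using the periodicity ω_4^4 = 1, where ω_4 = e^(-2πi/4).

Since ω_4^4 = 1, powers reduce modulo 4.
11 mod 4 = 3
So ω_4^11 = ω_4^3 = e^(-2πi·3/4)

ω_4^11 = ω_4^3 = 1i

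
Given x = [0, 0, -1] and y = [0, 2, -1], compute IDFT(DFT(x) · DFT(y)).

(x ⊛ y)[n] = Σ(m=0 to 2) x[m] · y[(n-m) mod 3]

Computing each output sample:
(x ⊛ y)[0] = -2
(x ⊛ y)[1] = 1
(x ⊛ y)[2] = 0

x ⊛ y = [-2, 1, 0]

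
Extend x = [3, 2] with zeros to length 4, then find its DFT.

Original 2-point DFT: [5, 1]
Zero-padded 4-point DFT provides frequency interpolation.

DFT_4([x, 0, ...]) = [5, 3-2i, 1, 3+2i]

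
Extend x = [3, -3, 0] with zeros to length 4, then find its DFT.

Original 3-point DFT: [0, 4.5000+2.5981i, 4.5000-2.5981i]
Zero-padded 4-point DFT provides frequency interpolation.

DFT_4([x, 0, ...]) = [0, 3+3i, 6, 3-3i]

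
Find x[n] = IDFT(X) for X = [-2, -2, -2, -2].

x[n] = (1/4) Σ(k=0 to 3) X[k] · e^(2πikn/4)

Computing each x[n]:
x[0] = -2
x[1] = 0
x[2] = 0
x[3] = 0

x = [-2, 0, 0, 0]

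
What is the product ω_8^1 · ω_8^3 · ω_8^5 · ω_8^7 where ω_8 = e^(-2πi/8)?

The primitive 8th roots of unity are ω_8^k for k coprime to 8: k ∈ {1, 3, 5, 7}
Their product equals the constant term of the cyclotomic polynomial Φ_8(x) up to sign.
For n ≥ 3, the product of all primitive nth roots of unity is 1. (For n=1 it is 1; for n=2 it is -1.)

1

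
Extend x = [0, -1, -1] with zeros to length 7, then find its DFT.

Original 3-point DFT: [-2, 1, 1]
Zero-padded 7-point DFT provides frequency interpolation.

DFT_7([x, 0, ...]) = [-2, -0.4010+1.7568i, 1.1235+0.5410i, 0.2775-0.3479i, 0.2775+0.3479i, 1.1235-0.5410i, -0.4010-1.7568i]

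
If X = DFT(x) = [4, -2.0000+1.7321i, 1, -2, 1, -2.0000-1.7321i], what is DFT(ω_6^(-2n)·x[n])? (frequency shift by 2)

Modulation property: DFT(ω_6^(-2n)·x[n]) = X[(k-2) mod 6], so circularly shift X by 2 positions.

X[k-2] = [1, -2.0000-1.7321i, 4, -2.0000+1.7321i, 1, -2]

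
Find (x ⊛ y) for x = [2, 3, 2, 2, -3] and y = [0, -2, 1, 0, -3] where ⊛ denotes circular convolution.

(x ⊛ y)[n] = Σ(m=0 to 4) x[m] · y[(n-m) mod 5]

Computing each output sample:
(x ⊛ y)[0] = -1
(x ⊛ y)[1] = -13
(x ⊛ y)[2] = -10
(x ⊛ y)[3] = 8
(x ⊛ y)[4] = -8

x ⊛ y = [-1, -13, -10, 8, -8]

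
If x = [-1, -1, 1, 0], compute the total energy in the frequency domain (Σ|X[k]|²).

Parseval: Σ|x[n]|² = (1/N)Σ|X[k]|², so Σ|X[k]|² = N·Σ|x[n]|² = 4·3.0000

Σ|X[k]|² = N·Σ|x[n]|² = 4·3.0000 = 12.0000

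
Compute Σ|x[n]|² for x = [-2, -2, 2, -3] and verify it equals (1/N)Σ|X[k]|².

Time domain:
Σ|x[n]|² = |-2|² + |-2|² + |2|² + |-3|² = 21.0000

Frequency domain:
(1/4)Σ|X[k]|² = (1/4)(|-5|² + |-4-1i|² + |5|² + |-4+1i|²) = (1/4)·84.0000 = 21.0000

Both sides agree, confirming Parseval's theorem.

Σ|x[n]|² = (1/N)Σ|X[k]|² = 21.0000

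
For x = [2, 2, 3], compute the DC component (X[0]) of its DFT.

X[0] = Σ(n=0 to 2) x[n] · ω_3^0 = Σ x[n]
= (2) + (2) + (3)

X[0] = 7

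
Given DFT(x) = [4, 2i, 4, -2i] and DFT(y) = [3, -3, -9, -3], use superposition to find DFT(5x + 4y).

By linearity: DFT(5x + 4y) = 5·DFT(x) + 4·DFT(y)
= 5·[4, 2i, 4, -2i] + 4·[3, -3, -9, -3]

Computing element-wise:
Z[0] = 5·(4) + 4·(3) = 32
Z[1] = 5·(2i) + 4·(-3) = -12+10i
Z[2] = 5·(4) + 4·(-9) = -16
Z[3] = 5·(-2i) + 4·(-3) = -12-10i

DFT(5x + 4y) = 5·X + 4·Y = [32, -12+10i, -16, -12-10i]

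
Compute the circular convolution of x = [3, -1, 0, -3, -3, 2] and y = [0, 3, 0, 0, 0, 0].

(x ⊛ y)[n] = Σ(m=0 to 5) x[m] · y[(n-m) mod 6]

Computing each output sample:
(x ⊛ y)[0] = 6
(x ⊛ y)[1] = 9
(x ⊛ y)[2] = -3
(x ⊛ y)[3] = 0
(x ⊛ y)[4] = -9
(x ⊛ y)[5] = -9

x ⊛ y = [6, 9, -3, 0, -9, -9]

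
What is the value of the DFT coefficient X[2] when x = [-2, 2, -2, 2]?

X[2] = Σ(n=0 to 3) x[n] · ω_4^(2n) where ω_4 = e^(-2πi/4)
= (-2)·ω_4^0 + (2)·ω_4^2 + (-2)·ω_4^4 + (2)·ω_4^6

X[2] = -8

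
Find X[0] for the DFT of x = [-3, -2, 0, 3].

X[0] = Σ(n=0 to 3) x[n] · ω_4^0 = Σ x[n]
= (-3) + (-2) + (0) + (3)

X[0] = -2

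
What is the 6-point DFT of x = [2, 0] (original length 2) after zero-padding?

Original 2-point DFT: [2, 2]
Zero-padded 6-point DFT provides frequency interpolation.

DFT_6([x, 0, ...]) = [2, 2, 2, 2, 2, 2]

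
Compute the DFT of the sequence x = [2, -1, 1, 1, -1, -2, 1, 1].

X[k] = Σ(n=0 to 7) x[n] · ω_8^(nk)
where ω_8 = e^(-2πi/8)

Computing each X[k]:
X[0] = 2
X[1] = 3.7071-0.7071i
X[2] = -1+5i
X[3] = 2.2929-0.7071i
X[4] = 4
X[5] = 2.2929+0.7071i
X[6] = -1-5i
X[7] = 3.7071+0.7071i

X = [2, 3.7071-0.7071i, -1+5i, 2.2929-0.7071i, 4, 2.2929+0.7071i, -1-5i, 3.7071+0.7071i]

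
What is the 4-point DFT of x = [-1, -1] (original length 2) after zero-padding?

Original 2-point DFT: [-2, 0]
Zero-padded 4-point DFT provides frequency interpolation.

DFT_4([x, 0, ...]) = [-2, -1+1i, 0, -1-1i]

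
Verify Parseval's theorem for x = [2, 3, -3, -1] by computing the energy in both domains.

Time domain:
Σ|x[n]|² = |2|² + |3|² + |-3|² + |-1|² = 23.0000

Frequency domain:
(1/4)Σ|X[k]|² = (1/4)(|1|² + |5-4i|² + |-3|² + |5+4i|²) = (1/4)·92.0000 = 23.0000

Both sides agree, confirming Parseval's theorem.

Σ|x[n]|² = (1/N)Σ|X[k]|² = 23.0000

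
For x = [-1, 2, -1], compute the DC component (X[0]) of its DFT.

X[0] = Σ(n=0 to 2) x[n] · ω_3^0 = Σ x[n]
= (-1) + (2) + (-1)

X[0] = 0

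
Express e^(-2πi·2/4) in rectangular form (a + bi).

ω_4^2 = e^(-2πi·2/4)
= cos(-2π·2/4) + i·sin(-2π·2/4)
= cos(-4π/4) + i·sin(-4π/4)

ω_4^2 = cos(-4π/4) + i·sin(-4π/4) = -1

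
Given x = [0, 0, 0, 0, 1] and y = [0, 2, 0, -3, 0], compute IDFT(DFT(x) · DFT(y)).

(x ⊛ y)[n] = Σ(m=0 to 4) x[m] · y[(n-m) mod 5]

Computing each output sample:
(x ⊛ y)[0] = 2
(x ⊛ y)[1] = 0
(x ⊛ y)[2] = -3
(x ⊛ y)[3] = 0
(x ⊛ y)[4] = 0

x ⊛ y = [2, 0, -3, 0, 0]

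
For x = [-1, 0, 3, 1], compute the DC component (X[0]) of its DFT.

X[0] = Σ(n=0 to 3) x[n] · ω_4^0 = Σ x[n]
= (-1) + (0) + (3) + (1)

X[0] = 3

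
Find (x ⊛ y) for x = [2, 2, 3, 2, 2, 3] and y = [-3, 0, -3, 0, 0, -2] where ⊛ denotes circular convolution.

(x ⊛ y)[n] = Σ(m=0 to 5) x[m] · y[(n-m) mod 6]

Computing each output sample:
(x ⊛ y)[0] = -16
(x ⊛ y)[1] = -21
(x ⊛ y)[2] = -19
(x ⊛ y)[3] = -16
(x ⊛ y)[4] = -21
(x ⊛ y)[5] = -19

x ⊛ y = [-16, -21, -19, -16, -21, -19]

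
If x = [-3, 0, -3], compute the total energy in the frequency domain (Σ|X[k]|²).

Parseval: Σ|x[n]|² = (1/N)Σ|X[k]|², so Σ|X[k]|² = N·Σ|x[n]|² = 3·18.0000

Σ|X[k]|² = N·Σ|x[n]|² = 3·18.0000 = 54.0000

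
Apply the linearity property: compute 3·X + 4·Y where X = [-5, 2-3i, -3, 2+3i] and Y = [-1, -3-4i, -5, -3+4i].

By linearity: DFT(3x + 4y) = 3·DFT(x) + 4·DFT(y)
= 3·[-5, 2-3i, -3, 2+3i] + 4·[-1, -3-4i, -5, -3+4i]

Computing element-wise:
Z[0] = 3·(-5) + 4·(-1) = -19
Z[1] = 3·(2-3i) + 4·(-3-4i) = -6-25i
Z[2] = 3·(-3) + 4·(-5) = -29
Z[3] = 3·(2+3i) + 4·(-3+4i) = -6+25i

DFT(3x + 4y) = 3·X + 4·Y = [-19, -6-25i, -29, -6+25i]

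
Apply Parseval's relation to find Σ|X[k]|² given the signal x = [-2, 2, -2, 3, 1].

Parseval: Σ|x[n]|² = (1/N)Σ|X[k]|², so Σ|X[k]|² = N·Σ|x[n]|² = 5·22.0000

Σ|X[k]|² = N·Σ|x[n]|² = 5·22.0000 = 110.0000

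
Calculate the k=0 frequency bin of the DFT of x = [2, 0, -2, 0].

X[0] = Σ(n=0 to 3) x[n] · ω_4^0 = Σ x[n]
= (2) + (0) + (-2) + (0)

X[0] = 0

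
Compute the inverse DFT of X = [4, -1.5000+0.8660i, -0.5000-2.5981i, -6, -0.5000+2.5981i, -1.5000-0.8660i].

x[n] = (1/6) Σ(k=0 to 5) X[k] · e^(2πikn/6)

Computing each x[n]:
x[0] = -1
x[1] = 2
x[2] = -1
x[3] = 2
x[4] = 1
x[5] = 1

x = [-1, 2, -1, 2, 1, 1]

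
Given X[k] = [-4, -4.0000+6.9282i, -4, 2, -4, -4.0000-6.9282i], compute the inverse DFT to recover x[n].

x[n] = (1/6) Σ(k=0 to 5) X[k] · e^(2πikn/6)

Computing each x[n]:
x[0] = -3
x[1] = -3
x[2] = -1
x[3] = -1
x[4] = 3
x[5] = 1

x = [-3, -3, -1, -1, 3, 1]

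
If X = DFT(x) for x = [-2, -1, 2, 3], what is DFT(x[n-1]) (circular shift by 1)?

Time shift by 1: X_shifted[k] = ω_4^(1k) · X[k]
Shifted x = [3, -2, -1, 2]

DFT(x[n-1]) = [2, 4+4i, 2, 4-4i]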